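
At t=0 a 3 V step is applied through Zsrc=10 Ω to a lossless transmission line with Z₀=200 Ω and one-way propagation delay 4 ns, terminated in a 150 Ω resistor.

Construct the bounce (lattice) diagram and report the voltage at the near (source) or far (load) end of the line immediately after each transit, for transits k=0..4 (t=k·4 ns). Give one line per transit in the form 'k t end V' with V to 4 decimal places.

Γ_L=-0.142857, Γ_S=-0.904762; launch V₁=3·200/210=2.857143
k=0 src: V=2.8571
k=1 load: inc=2.857143, refl=2.857143·-0.142857=-0.4082; V=0.000000+2.857143+-0.408163=2.4490
k=2 src: inc=-0.408163, refl=-0.408163·-0.904762=0.3693; V=2.857143+-0.408163+0.369291=2.8183
k=3 load: inc=0.369291, refl=0.369291·-0.142857=-0.0528; V=2.448980+0.369291+-0.052756=2.7655
k=4 src: inc=-0.052756, refl=-0.052756·-0.904762=0.0477; V=2.818270+-0.052756+0.047731=2.8132

0 0 source 2.8571
1 4 load 2.4490
2 8 source 2.8183
3 12 load 2.7655
4 16 source 2.8132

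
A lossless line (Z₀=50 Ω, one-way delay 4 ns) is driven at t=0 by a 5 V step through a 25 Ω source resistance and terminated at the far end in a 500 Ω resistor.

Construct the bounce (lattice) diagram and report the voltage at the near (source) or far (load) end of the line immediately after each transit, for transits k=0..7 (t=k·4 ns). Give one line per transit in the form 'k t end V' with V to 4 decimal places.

0 0 source 3.3333
1 4 load 6.0606
2 8 source 5.1515
3 12 load 4.4077
4 16 source 4.6556
5 20 load 4.8585
6 24 source 4.7909
7 28 load 4.7356

Γ_L=0.818182, Γ_S=-0.333333; launch V₁=5·50/75=3.333333
k=0 src: V=3.3333
k=1 load: inc=3.333333, refl=3.333333·0.818182=2.7273; V=0.000000+3.333333+2.727273=6.0606
k=2 src: inc=2.727273, refl=2.727273·-0.333333=-0.9091; V=3.333333+2.727273+-0.909091=5.1515
k=3 load: inc=-0.909091, refl=-0.909091·0.818182=-0.7438; V=6.060606+-0.909091+-0.743802=4.4077
k=4 src: inc=-0.743802, refl=-0.743802·-0.333333=0.2479; V=5.151515+-0.743802+0.247934=4.6556
k=5 load: inc=0.247934, refl=0.247934·0.818182=0.2029; V=4.407713+0.247934+0.202855=4.8585
k=6 src: inc=0.202855, refl=0.202855·-0.333333=-0.0676; V=4.655647+0.202855+-0.067618=4.7909
k=7 load: inc=-0.067618, refl=-0.067618·0.818182=-0.0553; V=4.858502+-0.067618+-0.055324=4.7356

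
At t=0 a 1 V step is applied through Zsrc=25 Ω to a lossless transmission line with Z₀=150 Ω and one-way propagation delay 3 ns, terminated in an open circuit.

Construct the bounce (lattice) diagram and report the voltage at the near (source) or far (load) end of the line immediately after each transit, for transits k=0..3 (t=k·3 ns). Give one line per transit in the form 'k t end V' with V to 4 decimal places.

0 0 source 0.8571
1 3 load 1.7143
2 6 source 1.1020
3 9 load 0.4898

Γ_L=1.000000, Γ_S=-0.714286; launch V₁=1·150/175=0.857143
k=0 src: V=0.8571
k=1 load: inc=0.857143, refl=0.857143·1.000000=0.8571; V=0.000000+0.857143+0.857143=1.7143
k=2 src: inc=0.857143, refl=0.857143·-0.714286=-0.6122; V=0.857143+0.857143+-0.612245=1.1020
k=3 load: inc=-0.612245, refl=-0.612245·1.000000=-0.6122; V=1.714286+-0.612245+-0.612245=0.4898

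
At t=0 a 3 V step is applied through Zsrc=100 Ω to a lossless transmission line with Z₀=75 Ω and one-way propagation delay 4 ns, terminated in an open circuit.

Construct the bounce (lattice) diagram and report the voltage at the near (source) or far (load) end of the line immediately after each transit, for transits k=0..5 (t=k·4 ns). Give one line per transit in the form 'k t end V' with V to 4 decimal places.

0 0 source 1.2857
1 4 load 2.5714
2 8 source 2.7551
3 12 load 2.9388
4 16 source 2.9650
5 20 load 2.9913

Γ_L=1.000000, Γ_S=0.142857; launch V₁=3·75/175=1.285714
k=0 src: V=1.2857
k=1 load: inc=1.285714, refl=1.285714·1.000000=1.2857; V=0.000000+1.285714+1.285714=2.5714
k=2 src: inc=1.285714, refl=1.285714·0.142857=0.1837; V=1.285714+1.285714+0.183673=2.7551
k=3 load: inc=0.183673, refl=0.183673·1.000000=0.1837; V=2.571429+0.183673+0.183673=2.9388
k=4 src: inc=0.183673, refl=0.183673·0.142857=0.0262; V=2.755102+0.183673+0.026239=2.9650
k=5 load: inc=0.026239, refl=0.026239·1.000000=0.0262; V=2.938776+0.026239+0.026239=2.9913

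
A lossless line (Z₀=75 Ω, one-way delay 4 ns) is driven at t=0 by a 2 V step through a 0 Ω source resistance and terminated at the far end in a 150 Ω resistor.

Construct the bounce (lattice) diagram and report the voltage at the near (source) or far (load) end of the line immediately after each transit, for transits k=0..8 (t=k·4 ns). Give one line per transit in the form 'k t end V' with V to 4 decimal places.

0 0 source 2.0000
1 4 load 2.6667
2 8 source 2.0000
3 12 load 1.7778
4 16 source 2.0000
5 20 load 2.0741
6 24 source 2.0000
7 28 load 1.9753
8 32 source 2.0000

Γ_L=0.333333, Γ_S=-1.000000; launch V₁=2·75/75=2.000000
k=0 src: V=2.0000
k=1 load: inc=2.000000, refl=2.000000·0.333333=0.6667; V=0.000000+2.000000+0.666667=2.6667
k=2 src: inc=0.666667, refl=0.666667·-1.000000=-0.6667; V=2.000000+0.666667+-0.666667=2.0000
k=3 load: inc=-0.666667, refl=-0.666667·0.333333=-0.2222; V=2.666667+-0.666667+-0.222222=1.7778
k=4 src: inc=-0.222222, refl=-0.222222·-1.000000=0.2222; V=2.000000+-0.222222+0.222222=2.0000
k=5 load: inc=0.222222, refl=0.222222·0.333333=0.0741; V=1.777778+0.222222+0.074074=2.0741
k=6 src: inc=0.074074, refl=0.074074·-1.000000=-0.0741; V=2.000000+0.074074+-0.074074=2.0000
k=7 load: inc=-0.074074, refl=-0.074074·0.333333=-0.0247; V=2.074074+-0.074074+-0.024691=1.9753
k=8 src: inc=-0.024691, refl=-0.024691·-1.000000=0.0247; V=2.000000+-0.024691+0.024691=2.0000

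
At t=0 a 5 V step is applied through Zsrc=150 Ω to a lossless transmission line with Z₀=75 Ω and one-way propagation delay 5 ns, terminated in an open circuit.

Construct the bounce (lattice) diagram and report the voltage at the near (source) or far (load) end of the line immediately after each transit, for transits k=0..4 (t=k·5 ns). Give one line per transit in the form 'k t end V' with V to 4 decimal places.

0 0 source 1.6667
1 5 load 3.3333
2 10 source 3.8889
3 15 load 4.4444
4 20 source 4.6296

Γ_L=1.000000, Γ_S=0.333333; launch V₁=5·75/225=1.666667
k=0 src: V=1.6667
k=1 load: inc=1.666667, refl=1.666667·1.000000=1.6667; V=0.000000+1.666667+1.666667=3.3333
k=2 src: inc=1.666667, refl=1.666667·0.333333=0.5556; V=1.666667+1.666667+0.555556=3.8889
k=3 load: inc=0.555556, refl=0.555556·1.000000=0.5556; V=3.333333+0.555556+0.555556=4.4444
k=4 src: inc=0.555556, refl=0.555556·0.333333=0.1852; V=3.888889+0.555556+0.185185=4.6296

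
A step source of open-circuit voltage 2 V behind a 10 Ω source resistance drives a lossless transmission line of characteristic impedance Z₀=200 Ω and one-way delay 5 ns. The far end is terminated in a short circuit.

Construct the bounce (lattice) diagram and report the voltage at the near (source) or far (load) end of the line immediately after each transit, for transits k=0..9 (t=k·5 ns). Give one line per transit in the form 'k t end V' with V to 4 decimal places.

Γ_L=-1.000000, Γ_S=-0.904762; launch V₁=2·200/210=1.904762
k=0 src: V=1.9048
k=1 load: inc=1.904762, refl=1.904762·-1.000000=-1.9048; V=0.000000+1.904762+-1.904762=0.0000
k=2 src: inc=-1.904762, refl=-1.904762·-0.904762=1.7234; V=1.904762+-1.904762+1.723356=1.7234
k=3 load: inc=1.723356, refl=1.723356·-1.000000=-1.7234; V=0.000000+1.723356+-1.723356=0.0000
k=4 src: inc=-1.723356, refl=-1.723356·-0.904762=1.5592; V=1.723356+-1.723356+1.559227=1.5592
k=5 load: inc=1.559227, refl=1.559227·-1.000000=-1.5592; V=0.000000+1.559227+-1.559227=0.0000
k=6 src: inc=-1.559227, refl=-1.559227·-0.904762=1.4107; V=1.559227+-1.559227+1.410729=1.4107
k=7 load: inc=1.410729, refl=1.410729·-1.000000=-1.4107; V=0.000000+1.410729+-1.410729=0.0000
k=8 src: inc=-1.410729, refl=-1.410729·-0.904762=1.2764; V=1.410729+-1.410729+1.276374=1.2764
k=9 load: inc=1.276374, refl=1.276374·-1.000000=-1.2764; V=0.000000+1.276374+-1.276374=0.0000

0 0 source 1.9048
1 5 load 0.0000
2 10 source 1.7234
3 15 load 0.0000
4 20 source 1.5592
5 25 load 0.0000
6 30 source 1.4107
7 35 load 0.0000
8 40 source 1.2764
9 45 load 0.0000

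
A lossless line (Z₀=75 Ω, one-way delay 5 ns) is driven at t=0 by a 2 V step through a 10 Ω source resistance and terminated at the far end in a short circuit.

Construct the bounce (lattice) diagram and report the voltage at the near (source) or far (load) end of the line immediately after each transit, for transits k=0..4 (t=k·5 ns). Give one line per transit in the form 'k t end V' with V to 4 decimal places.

0 0 source 1.7647
1 5 load 0.0000
2 10 source 1.3495
3 15 load 0.0000
4 20 source 1.0320

Γ_L=-1.000000, Γ_S=-0.764706; launch V₁=2·75/85=1.764706
k=0 src: V=1.7647
k=1 load: inc=1.764706, refl=1.764706·-1.000000=-1.7647; V=0.000000+1.764706+-1.764706=0.0000
k=2 src: inc=-1.764706, refl=-1.764706·-0.764706=1.3495; V=1.764706+-1.764706+1.349481=1.3495
k=3 load: inc=1.349481, refl=1.349481·-1.000000=-1.3495; V=0.000000+1.349481+-1.349481=0.0000
k=4 src: inc=-1.349481, refl=-1.349481·-0.764706=1.0320; V=1.349481+-1.349481+1.031956=1.0320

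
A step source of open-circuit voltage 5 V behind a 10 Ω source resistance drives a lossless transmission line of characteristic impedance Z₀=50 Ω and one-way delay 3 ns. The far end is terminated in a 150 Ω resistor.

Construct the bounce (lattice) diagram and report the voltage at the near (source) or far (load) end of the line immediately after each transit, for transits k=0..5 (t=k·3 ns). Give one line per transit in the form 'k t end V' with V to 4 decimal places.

0 0 source 4.1667
1 3 load 6.2500
2 6 source 4.8611
3 9 load 4.1667
4 12 source 4.6296
5 15 load 4.8611

Γ_L=0.500000, Γ_S=-0.666667; launch V₁=5·50/60=4.166667
k=0 src: V=4.1667
k=1 load: inc=4.166667, refl=4.166667·0.500000=2.0833; V=0.000000+4.166667+2.083333=6.2500
k=2 src: inc=2.083333, refl=2.083333·-0.666667=-1.3889; V=4.166667+2.083333+-1.388889=4.8611
k=3 load: inc=-1.388889, refl=-1.388889·0.500000=-0.6944; V=6.250000+-1.388889+-0.694444=4.1667
k=4 src: inc=-0.694444, refl=-0.694444·-0.666667=0.4630; V=4.861111+-0.694444+0.462963=4.6296
k=5 load: inc=0.462963, refl=0.462963·0.500000=0.2315; V=4.166667+0.462963+0.231481=4.8611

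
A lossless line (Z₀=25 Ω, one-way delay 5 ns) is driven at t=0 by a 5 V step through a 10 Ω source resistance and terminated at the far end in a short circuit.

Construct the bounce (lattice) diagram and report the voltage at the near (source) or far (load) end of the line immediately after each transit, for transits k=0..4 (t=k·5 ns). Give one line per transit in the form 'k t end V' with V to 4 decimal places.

Γ_L=-1.000000, Γ_S=-0.428571; launch V₁=5·25/35=3.571429
k=0 src: V=3.5714
k=1 load: inc=3.571429, refl=3.571429·-1.000000=-3.5714; V=0.000000+3.571429+-3.571429=0.0000
k=2 src: inc=-3.571429, refl=-3.571429·-0.428571=1.5306; V=3.571429+-3.571429+1.530612=1.5306
k=3 load: inc=1.530612, refl=1.530612·-1.000000=-1.5306; V=0.000000+1.530612+-1.530612=0.0000
k=4 src: inc=-1.530612, refl=-1.530612·-0.428571=0.6560; V=1.530612+-1.530612+0.655977=0.6560

0 0 source 3.5714
1 5 load 0.0000
2 10 source 1.5306
3 15 load 0.0000
4 20 source 0.6560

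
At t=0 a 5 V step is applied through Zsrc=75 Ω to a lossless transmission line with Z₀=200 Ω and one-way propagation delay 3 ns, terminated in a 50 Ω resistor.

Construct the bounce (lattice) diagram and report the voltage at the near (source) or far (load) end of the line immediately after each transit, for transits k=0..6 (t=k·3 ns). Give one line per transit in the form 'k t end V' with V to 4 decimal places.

0 0 source 3.6364
1 3 load 1.4545
2 6 source 2.4463
3 9 load 1.8512
4 12 source 2.1217
5 15 load 1.9594
6 18 source 2.0332

Γ_L=-0.600000, Γ_S=-0.454545; launch V₁=5·200/275=3.636364
k=0 src: V=3.6364
k=1 load: inc=3.636364, refl=3.636364·-0.600000=-2.1818; V=0.000000+3.636364+-2.181818=1.4545
k=2 src: inc=-2.181818, refl=-2.181818·-0.454545=0.9917; V=3.636364+-2.181818+0.991736=2.4463
k=3 load: inc=0.991736, refl=0.991736·-0.600000=-0.5950; V=1.454545+0.991736+-0.595041=1.8512
k=4 src: inc=-0.595041, refl=-0.595041·-0.454545=0.2705; V=2.446281+-0.595041+0.270473=2.1217
k=5 load: inc=0.270473, refl=0.270473·-0.600000=-0.1623; V=1.851240+0.270473+-0.162284=1.9594
k=6 src: inc=-0.162284, refl=-0.162284·-0.454545=0.0738; V=2.121713+-0.162284+0.073765=2.0332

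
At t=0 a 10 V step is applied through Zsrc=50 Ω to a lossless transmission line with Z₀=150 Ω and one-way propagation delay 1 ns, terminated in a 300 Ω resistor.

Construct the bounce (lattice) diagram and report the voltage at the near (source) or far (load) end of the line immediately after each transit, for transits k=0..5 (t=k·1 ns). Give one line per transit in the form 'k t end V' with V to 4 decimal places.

Γ_L=0.333333, Γ_S=-0.500000; launch V₁=10·150/200=7.500000
k=0 src: V=7.5000
k=1 load: inc=7.500000, refl=7.500000·0.333333=2.5000; V=0.000000+7.500000+2.500000=10.0000
k=2 src: inc=2.500000, refl=2.500000·-0.500000=-1.2500; V=7.500000+2.500000+-1.250000=8.7500
k=3 load: inc=-1.250000, refl=-1.250000·0.333333=-0.4167; V=10.000000+-1.250000+-0.416667=8.3333
k=4 src: inc=-0.416667, refl=-0.416667·-0.500000=0.2083; V=8.750000+-0.416667+0.208333=8.5417
k=5 load: inc=0.208333, refl=0.208333·0.333333=0.0694; V=8.333333+0.208333+0.069444=8.6111

0 0 source 7.5000
1 1 load 10.0000
2 2 source 8.7500
3 3 load 8.3333
4 4 source 8.5417
5 5 load 8.6111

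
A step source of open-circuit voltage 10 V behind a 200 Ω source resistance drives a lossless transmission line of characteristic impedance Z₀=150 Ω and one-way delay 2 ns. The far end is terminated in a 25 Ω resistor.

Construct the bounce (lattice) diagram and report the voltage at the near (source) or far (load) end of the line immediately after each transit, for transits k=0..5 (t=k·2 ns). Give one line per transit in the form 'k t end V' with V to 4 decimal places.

Γ_L=-0.714286, Γ_S=0.142857; launch V₁=10·150/350=4.285714
k=0 src: V=4.2857
k=1 load: inc=4.285714, refl=4.285714·-0.714286=-3.0612; V=0.000000+4.285714+-3.061224=1.2245
k=2 src: inc=-3.061224, refl=-3.061224·0.142857=-0.4373; V=4.285714+-3.061224+-0.437318=0.7872
k=3 load: inc=-0.437318, refl=-0.437318·-0.714286=0.3124; V=1.224490+-0.437318+0.312370=1.0995
k=4 src: inc=0.312370, refl=0.312370·0.142857=0.0446; V=0.787172+0.312370+0.044624=1.1442
k=5 load: inc=0.044624, refl=0.044624·-0.714286=-0.0319; V=1.099542+0.044624+-0.031874=1.1123

0 0 source 4.2857
1 2 load 1.2245
2 4 source 0.7872
3 6 load 1.0995
4 8 source 1.1442
5 10 load 1.1123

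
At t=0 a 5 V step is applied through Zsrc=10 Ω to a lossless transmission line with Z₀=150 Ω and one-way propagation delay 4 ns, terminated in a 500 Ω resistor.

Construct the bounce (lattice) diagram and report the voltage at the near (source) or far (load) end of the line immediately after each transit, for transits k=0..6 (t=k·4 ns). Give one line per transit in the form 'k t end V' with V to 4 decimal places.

Γ_L=0.538462, Γ_S=-0.875000; launch V₁=5·150/160=4.687500
k=0 src: V=4.6875
k=1 load: inc=4.687500, refl=4.687500·0.538462=2.5240; V=0.000000+4.687500+2.524038=7.2115
k=2 src: inc=2.524038, refl=2.524038·-0.875000=-2.2085; V=4.687500+2.524038+-2.208534=5.0030
k=3 load: inc=-2.208534, refl=-2.208534·0.538462=-1.1892; V=7.211538+-2.208534+-1.189210=3.8138
k=4 src: inc=-1.189210, refl=-1.189210·-0.875000=1.0406; V=5.003005+-1.189210+1.040559=4.8544
k=5 load: inc=1.040559, refl=1.040559·0.538462=0.5603; V=3.813794+1.040559+0.560301=5.4147
k=6 src: inc=0.560301, refl=0.560301·-0.875000=-0.4903; V=4.854354+0.560301+-0.490263=4.9244

0 0 source 4.6875
1 4 load 7.2115
2 8 source 5.0030
3 12 load 3.8138
4 16 source 4.8544
5 20 load 5.4147
6 24 source 4.9244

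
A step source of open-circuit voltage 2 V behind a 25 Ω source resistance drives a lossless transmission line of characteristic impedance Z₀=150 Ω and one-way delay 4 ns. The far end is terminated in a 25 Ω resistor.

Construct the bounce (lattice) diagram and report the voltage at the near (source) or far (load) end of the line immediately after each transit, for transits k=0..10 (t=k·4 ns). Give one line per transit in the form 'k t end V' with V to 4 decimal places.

Γ_L=-0.714286, Γ_S=-0.714286; launch V₁=2·150/175=1.714286
k=0 src: V=1.7143
k=1 load: inc=1.714286, refl=1.714286·-0.714286=-1.2245; V=0.000000+1.714286+-1.224490=0.4898
k=2 src: inc=-1.224490, refl=-1.224490·-0.714286=0.8746; V=1.714286+-1.224490+0.874636=1.3644
k=3 load: inc=0.874636, refl=0.874636·-0.714286=-0.6247; V=0.489796+0.874636+-0.624740=0.7397
k=4 src: inc=-0.624740, refl=-0.624740·-0.714286=0.4462; V=1.364431+-0.624740+0.446243=1.1859
k=5 load: inc=0.446243, refl=0.446243·-0.714286=-0.3187; V=0.739692+0.446243+-0.318745=0.8672
k=6 src: inc=-0.318745, refl=-0.318745·-0.714286=0.2277; V=1.185934+-0.318745+0.227675=1.0949
k=7 load: inc=0.227675, refl=0.227675·-0.714286=-0.1626; V=0.867190+0.227675+-0.162625=0.9322
k=8 src: inc=-0.162625, refl=-0.162625·-0.714286=0.1162; V=1.094865+-0.162625+0.116161=1.0484
k=9 load: inc=0.116161, refl=0.116161·-0.714286=-0.0830; V=0.932240+0.116161+-0.082972=0.9654
k=10 src: inc=-0.082972, refl=-0.082972·-0.714286=0.0593; V=1.048400+-0.082972+0.059266=1.0247

0 0 source 1.7143
1 4 load 0.4898
2 8 source 1.3644
3 12 load 0.7397
4 16 source 1.1859
5 20 load 0.8672
6 24 source 1.0949
7 28 load 0.9322
8 32 source 1.0484
9 36 load 0.9654
10 40 source 1.0247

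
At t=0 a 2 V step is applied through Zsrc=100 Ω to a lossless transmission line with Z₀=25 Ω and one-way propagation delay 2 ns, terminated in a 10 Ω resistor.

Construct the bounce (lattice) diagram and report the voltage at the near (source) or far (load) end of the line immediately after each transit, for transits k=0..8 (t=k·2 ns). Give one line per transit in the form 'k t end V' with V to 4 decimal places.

0 0 source 0.4000
1 2 load 0.2286
2 4 source 0.1257
3 6 load 0.1698
4 8 source 0.1962
5 10 load 0.1849
6 12 source 0.1781
7 14 load 0.1810
8 16 source 0.1828

Γ_L=-0.428571, Γ_S=0.600000; launch V₁=2·25/125=0.400000
k=0 src: V=0.4000
k=1 load: inc=0.400000, refl=0.400000·-0.428571=-0.1714; V=0.000000+0.400000+-0.171429=0.2286
k=2 src: inc=-0.171429, refl=-0.171429·0.600000=-0.1029; V=0.400000+-0.171429+-0.102857=0.1257
k=3 load: inc=-0.102857, refl=-0.102857·-0.428571=0.0441; V=0.228571+-0.102857+0.044082=0.1698
k=4 src: inc=0.044082, refl=0.044082·0.600000=0.0264; V=0.125714+0.044082+0.026449=0.1962
k=5 load: inc=0.026449, refl=0.026449·-0.428571=-0.0113; V=0.169796+0.026449+-0.011335=0.1849
k=6 src: inc=-0.011335, refl=-0.011335·0.600000=-0.0068; V=0.196245+-0.011335+-0.006801=0.1781
k=7 load: inc=-0.006801, refl=-0.006801·-0.428571=0.0029; V=0.184910+-0.006801+0.002915=0.1810
k=8 src: inc=0.002915, refl=0.002915·0.600000=0.0017; V=0.178108+0.002915+0.001749=0.1828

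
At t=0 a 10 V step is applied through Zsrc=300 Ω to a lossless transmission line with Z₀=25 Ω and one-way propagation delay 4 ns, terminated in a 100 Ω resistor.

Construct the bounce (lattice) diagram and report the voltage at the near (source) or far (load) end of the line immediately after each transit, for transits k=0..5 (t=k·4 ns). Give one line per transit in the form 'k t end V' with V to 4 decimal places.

0 0 source 0.7692
1 4 load 1.2308
2 8 source 1.6213
3 12 load 1.8556
4 16 source 2.0539
5 20 load 2.1729

Γ_L=0.600000, Γ_S=0.846154; launch V₁=10·25/325=0.769231
k=0 src: V=0.7692
k=1 load: inc=0.769231, refl=0.769231·0.600000=0.4615; V=0.000000+0.769231+0.461538=1.2308
k=2 src: inc=0.461538, refl=0.461538·0.846154=0.3905; V=0.769231+0.461538+0.390533=1.6213
k=3 load: inc=0.390533, refl=0.390533·0.600000=0.2343; V=1.230769+0.390533+0.234320=1.8556
k=4 src: inc=0.234320, refl=0.234320·0.846154=0.1983; V=1.621302+0.234320+0.198270=2.0539
k=5 load: inc=0.198270, refl=0.198270·0.600000=0.1190; V=1.855621+0.198270+0.118962=2.1729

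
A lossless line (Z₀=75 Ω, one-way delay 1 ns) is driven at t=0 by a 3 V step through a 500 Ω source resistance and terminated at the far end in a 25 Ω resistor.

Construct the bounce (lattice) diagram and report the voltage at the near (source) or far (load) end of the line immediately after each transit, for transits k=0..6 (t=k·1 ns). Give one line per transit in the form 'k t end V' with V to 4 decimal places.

Γ_L=-0.500000, Γ_S=0.739130; launch V₁=3·75/575=0.391304
k=0 src: V=0.3913
k=1 load: inc=0.391304, refl=0.391304·-0.500000=-0.1957; V=0.000000+0.391304+-0.195652=0.1957
k=2 src: inc=-0.195652, refl=-0.195652·0.739130=-0.1446; V=0.391304+-0.195652+-0.144612=0.0510
k=3 load: inc=-0.144612, refl=-0.144612·-0.500000=0.0723; V=0.195652+-0.144612+0.072306=0.1233
k=4 src: inc=0.072306, refl=0.072306·0.739130=0.0534; V=0.051040+0.072306+0.053444=0.1768
k=5 load: inc=0.053444, refl=0.053444·-0.500000=-0.0267; V=0.123346+0.053444+-0.026722=0.1501
k=6 src: inc=-0.026722, refl=-0.026722·0.739130=-0.0198; V=0.176790+-0.026722+-0.019751=0.1303

0 0 source 0.3913
1 1 load 0.1957
2 2 source 0.0510
3 3 load 0.1233
4 4 source 0.1768
5 5 load 0.1501
6 6 source 0.1303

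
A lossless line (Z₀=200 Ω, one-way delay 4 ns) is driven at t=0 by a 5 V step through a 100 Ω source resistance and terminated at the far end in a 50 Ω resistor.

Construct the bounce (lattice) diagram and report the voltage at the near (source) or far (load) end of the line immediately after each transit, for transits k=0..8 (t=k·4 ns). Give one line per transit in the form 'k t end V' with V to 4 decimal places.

Γ_L=-0.600000, Γ_S=-0.333333; launch V₁=5·200/300=3.333333
k=0 src: V=3.3333
k=1 load: inc=3.333333, refl=3.333333·-0.600000=-2.0000; V=0.000000+3.333333+-2.000000=1.3333
k=2 src: inc=-2.000000, refl=-2.000000·-0.333333=0.6667; V=3.333333+-2.000000+0.666667=2.0000
k=3 load: inc=0.666667, refl=0.666667·-0.600000=-0.4000; V=1.333333+0.666667+-0.400000=1.6000
k=4 src: inc=-0.400000, refl=-0.400000·-0.333333=0.1333; V=2.000000+-0.400000+0.133333=1.7333
k=5 load: inc=0.133333, refl=0.133333·-0.600000=-0.0800; V=1.600000+0.133333+-0.080000=1.6533
k=6 src: inc=-0.080000, refl=-0.080000·-0.333333=0.0267; V=1.733333+-0.080000+0.026667=1.6800
k=7 load: inc=0.026667, refl=0.026667·-0.600000=-0.0160; V=1.653333+0.026667+-0.016000=1.6640
k=8 src: inc=-0.016000, refl=-0.016000·-0.333333=0.0053; V=1.680000+-0.016000+0.005333=1.6693

0 0 source 3.3333
1 4 load 1.3333
2 8 source 2.0000
3 12 load 1.6000
4 16 source 1.7333
5 20 load 1.6533
6 24 source 1.6800
7 28 load 1.6640
8 32 source 1.6693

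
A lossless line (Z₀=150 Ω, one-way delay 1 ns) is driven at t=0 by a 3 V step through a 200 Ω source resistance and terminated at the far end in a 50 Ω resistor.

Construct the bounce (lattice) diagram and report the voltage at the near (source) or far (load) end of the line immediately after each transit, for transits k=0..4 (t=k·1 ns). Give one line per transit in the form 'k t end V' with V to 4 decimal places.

0 0 source 1.2857
1 1 load 0.6429
2 2 source 0.5510
3 3 load 0.5969
4 4 source 0.6035

Γ_L=-0.500000, Γ_S=0.142857; launch V₁=3·150/350=1.285714
k=0 src: V=1.2857
k=1 load: inc=1.285714, refl=1.285714·-0.500000=-0.6429; V=0.000000+1.285714+-0.642857=0.6429
k=2 src: inc=-0.642857, refl=-0.642857·0.142857=-0.0918; V=1.285714+-0.642857+-0.091837=0.5510
k=3 load: inc=-0.091837, refl=-0.091837·-0.500000=0.0459; V=0.642857+-0.091837+0.045918=0.5969
k=4 src: inc=0.045918, refl=0.045918·0.142857=0.0066; V=0.551020+0.045918+0.006560=0.6035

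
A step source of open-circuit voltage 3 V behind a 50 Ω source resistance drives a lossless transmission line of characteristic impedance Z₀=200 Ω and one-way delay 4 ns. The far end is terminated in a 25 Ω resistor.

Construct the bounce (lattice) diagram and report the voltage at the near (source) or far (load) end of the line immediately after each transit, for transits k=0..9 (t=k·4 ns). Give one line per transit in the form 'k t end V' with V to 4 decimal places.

Γ_L=-0.777778, Γ_S=-0.600000; launch V₁=3·200/250=2.400000
k=0 src: V=2.4000
k=1 load: inc=2.400000, refl=2.400000·-0.777778=-1.8667; V=0.000000+2.400000+-1.866667=0.5333
k=2 src: inc=-1.866667, refl=-1.866667·-0.600000=1.1200; V=2.400000+-1.866667+1.120000=1.6533
k=3 load: inc=1.120000, refl=1.120000·-0.777778=-0.8711; V=0.533333+1.120000+-0.871111=0.7822
k=4 src: inc=-0.871111, refl=-0.871111·-0.600000=0.5227; V=1.653333+-0.871111+0.522667=1.3049
k=5 load: inc=0.522667, refl=0.522667·-0.777778=-0.4065; V=0.782222+0.522667+-0.406519=0.8984
k=6 src: inc=-0.406519, refl=-0.406519·-0.600000=0.2439; V=1.304889+-0.406519+0.243911=1.1423
k=7 load: inc=0.243911, refl=0.243911·-0.777778=-0.1897; V=0.898370+0.243911+-0.189709=0.9526
k=8 src: inc=-0.189709, refl=-0.189709·-0.600000=0.1138; V=1.142281+-0.189709+0.113825=1.0664
k=9 load: inc=0.113825, refl=0.113825·-0.777778=-0.0885; V=0.952573+0.113825+-0.088531=0.9779

0 0 source 2.4000
1 4 load 0.5333
2 8 source 1.6533
3 12 load 0.7822
4 16 source 1.3049
5 20 load 0.8984
6 24 source 1.1423
7 28 load 0.9526
8 32 source 1.0664
9 36 load 0.9779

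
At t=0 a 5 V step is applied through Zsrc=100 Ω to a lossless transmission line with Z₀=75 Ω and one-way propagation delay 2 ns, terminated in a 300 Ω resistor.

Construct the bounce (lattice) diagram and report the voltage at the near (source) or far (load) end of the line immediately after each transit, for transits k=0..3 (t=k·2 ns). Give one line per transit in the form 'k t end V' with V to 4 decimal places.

Γ_L=0.600000, Γ_S=0.142857; launch V₁=5·75/175=2.142857
k=0 src: V=2.1429
k=1 load: inc=2.142857, refl=2.142857·0.600000=1.2857; V=0.000000+2.142857+1.285714=3.4286
k=2 src: inc=1.285714, refl=1.285714·0.142857=0.1837; V=2.142857+1.285714+0.183673=3.6122
k=3 load: inc=0.183673, refl=0.183673·0.600000=0.1102; V=3.428571+0.183673+0.110204=3.7224

0 0 source 2.1429
1 2 load 3.4286
2 4 source 3.6122
3 6 load 3.7224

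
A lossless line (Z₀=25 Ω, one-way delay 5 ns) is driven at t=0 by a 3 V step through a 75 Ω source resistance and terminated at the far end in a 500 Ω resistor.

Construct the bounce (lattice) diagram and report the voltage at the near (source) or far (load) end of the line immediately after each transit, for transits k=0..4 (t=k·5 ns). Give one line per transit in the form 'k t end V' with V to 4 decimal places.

Γ_L=0.904762, Γ_S=0.500000; launch V₁=3·25/100=0.750000
k=0 src: V=0.7500
k=1 load: inc=0.750000, refl=0.750000·0.904762=0.6786; V=0.000000+0.750000+0.678571=1.4286
k=2 src: inc=0.678571, refl=0.678571·0.500000=0.3393; V=0.750000+0.678571+0.339286=1.7679
k=3 load: inc=0.339286, refl=0.339286·0.904762=0.3070; V=1.428571+0.339286+0.306973=2.0748
k=4 src: inc=0.306973, refl=0.306973·0.500000=0.1535; V=1.767857+0.306973+0.153486=2.2283

0 0 source 0.7500
1 5 load 1.4286
2 10 source 1.7679
3 15 load 2.0748
4 20 source 2.2283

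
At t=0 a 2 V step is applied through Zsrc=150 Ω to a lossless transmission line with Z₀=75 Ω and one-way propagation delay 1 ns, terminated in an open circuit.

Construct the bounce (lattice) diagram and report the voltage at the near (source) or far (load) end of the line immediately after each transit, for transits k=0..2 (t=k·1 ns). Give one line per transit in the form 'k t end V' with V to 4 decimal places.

Γ_L=1.000000, Γ_S=0.333333; launch V₁=2·75/225=0.666667
k=0 src: V=0.6667
k=1 load: inc=0.666667, refl=0.666667·1.000000=0.6667; V=0.000000+0.666667+0.666667=1.3333
k=2 src: inc=0.666667, refl=0.666667·0.333333=0.2222; V=0.666667+0.666667+0.222222=1.5556

0 0 source 0.6667
1 1 load 1.3333
2 2 source 1.5556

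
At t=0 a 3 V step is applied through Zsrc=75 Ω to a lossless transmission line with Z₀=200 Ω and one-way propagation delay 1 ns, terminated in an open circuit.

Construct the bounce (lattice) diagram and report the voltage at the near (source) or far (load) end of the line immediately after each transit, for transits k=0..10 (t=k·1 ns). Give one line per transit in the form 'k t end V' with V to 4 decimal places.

0 0 source 2.1818
1 1 load 4.3636
2 2 source 3.3719
3 3 load 2.3802
4 4 source 2.8310
5 5 load 3.2817
6 6 source 3.0768
7 7 load 2.8719
8 8 source 2.9651
9 9 load 3.0582
10 10 source 3.0159

Γ_L=1.000000, Γ_S=-0.454545; launch V₁=3·200/275=2.181818
k=0 src: V=2.1818
k=1 load: inc=2.181818, refl=2.181818·1.000000=2.1818; V=0.000000+2.181818+2.181818=4.3636
k=2 src: inc=2.181818, refl=2.181818·-0.454545=-0.9917; V=2.181818+2.181818+-0.991736=3.3719
k=3 load: inc=-0.991736, refl=-0.991736·1.000000=-0.9917; V=4.363636+-0.991736+-0.991736=2.3802
k=4 src: inc=-0.991736, refl=-0.991736·-0.454545=0.4508; V=3.371901+-0.991736+0.450789=2.8310
k=5 load: inc=0.450789, refl=0.450789·1.000000=0.4508; V=2.380165+0.450789+0.450789=3.2817
k=6 src: inc=0.450789, refl=0.450789·-0.454545=-0.2049; V=2.830954+0.450789+-0.204904=3.0768
k=7 load: inc=-0.204904, refl=-0.204904·1.000000=-0.2049; V=3.281743+-0.204904+-0.204904=2.8719
k=8 src: inc=-0.204904, refl=-0.204904·-0.454545=0.0931; V=3.076839+-0.204904+0.093138=2.9651
k=9 load: inc=0.093138, refl=0.093138·1.000000=0.0931; V=2.871935+0.093138+0.093138=3.0582
k=10 src: inc=0.093138, refl=0.093138·-0.454545=-0.0423; V=2.965073+0.093138+-0.042336=3.0159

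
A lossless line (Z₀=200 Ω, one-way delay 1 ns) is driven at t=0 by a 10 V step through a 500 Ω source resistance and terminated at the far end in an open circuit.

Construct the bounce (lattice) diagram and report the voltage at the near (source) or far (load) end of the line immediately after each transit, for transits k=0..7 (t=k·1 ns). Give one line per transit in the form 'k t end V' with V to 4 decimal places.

0 0 source 2.8571
1 1 load 5.7143
2 2 source 6.9388
3 3 load 8.1633
4 4 source 8.6880
5 5 load 9.2128
6 6 source 9.4377
7 7 load 9.6626

Γ_L=1.000000, Γ_S=0.428571; launch V₁=10·200/700=2.857143
k=0 src: V=2.8571
k=1 load: inc=2.857143, refl=2.857143·1.000000=2.8571; V=0.000000+2.857143+2.857143=5.7143
k=2 src: inc=2.857143, refl=2.857143·0.428571=1.2245; V=2.857143+2.857143+1.224490=6.9388
k=3 load: inc=1.224490, refl=1.224490·1.000000=1.2245; V=5.714286+1.224490+1.224490=8.1633
k=4 src: inc=1.224490, refl=1.224490·0.428571=0.5248; V=6.938776+1.224490+0.524781=8.6880
k=5 load: inc=0.524781, refl=0.524781·1.000000=0.5248; V=8.163265+0.524781+0.524781=9.2128
k=6 src: inc=0.524781, refl=0.524781·0.428571=0.2249; V=8.688047+0.524781+0.224906=9.4377
k=7 load: inc=0.224906, refl=0.224906·1.000000=0.2249; V=9.212828+0.224906+0.224906=9.6626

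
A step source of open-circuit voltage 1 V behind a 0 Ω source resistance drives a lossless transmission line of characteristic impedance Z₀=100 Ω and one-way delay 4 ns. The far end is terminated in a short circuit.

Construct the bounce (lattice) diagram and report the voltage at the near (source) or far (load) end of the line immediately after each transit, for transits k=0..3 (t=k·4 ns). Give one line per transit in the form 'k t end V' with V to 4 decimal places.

0 0 source 1.0000
1 4 load 0.0000
2 8 source 1.0000
3 12 load 0.0000

Γ_L=-1.000000, Γ_S=-1.000000; launch V₁=1·100/100=1.000000
k=0 src: V=1.0000
k=1 load: inc=1.000000, refl=1.000000·-1.000000=-1.0000; V=0.000000+1.000000+-1.000000=0.0000
k=2 src: inc=-1.000000, refl=-1.000000·-1.000000=1.0000; V=1.000000+-1.000000+1.000000=1.0000
k=3 load: inc=1.000000, refl=1.000000·-1.000000=-1.0000; V=0.000000+1.000000+-1.000000=0.0000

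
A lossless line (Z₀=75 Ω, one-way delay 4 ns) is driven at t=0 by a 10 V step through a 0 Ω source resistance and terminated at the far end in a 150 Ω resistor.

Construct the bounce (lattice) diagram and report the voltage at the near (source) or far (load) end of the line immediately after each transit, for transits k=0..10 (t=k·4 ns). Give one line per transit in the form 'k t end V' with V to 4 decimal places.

0 0 source 10.0000
1 4 load 13.3333
2 8 source 10.0000
3 12 load 8.8889
4 16 source 10.0000
5 20 load 10.3704
6 24 source 10.0000
7 28 load 9.8765
8 32 source 10.0000
9 36 load 10.0412
10 40 source 10.0000

Γ_L=0.333333, Γ_S=-1.000000; launch V₁=10·75/75=10.000000
k=0 src: V=10.0000
k=1 load: inc=10.000000, refl=10.000000·0.333333=3.3333; V=0.000000+10.000000+3.333333=13.3333
k=2 src: inc=3.333333, refl=3.333333·-1.000000=-3.3333; V=10.000000+3.333333+-3.333333=10.0000
k=3 load: inc=-3.333333, refl=-3.333333·0.333333=-1.1111; V=13.333333+-3.333333+-1.111111=8.8889
k=4 src: inc=-1.111111, refl=-1.111111·-1.000000=1.1111; V=10.000000+-1.111111+1.111111=10.0000
k=5 load: inc=1.111111, refl=1.111111·0.333333=0.3704; V=8.888889+1.111111+0.370370=10.3704
k=6 src: inc=0.370370, refl=0.370370·-1.000000=-0.3704; V=10.000000+0.370370+-0.370370=10.0000
k=7 load: inc=-0.370370, refl=-0.370370·0.333333=-0.1235; V=10.370370+-0.370370+-0.123457=9.8765
k=8 src: inc=-0.123457, refl=-0.123457·-1.000000=0.1235; V=10.000000+-0.123457+0.123457=10.0000
k=9 load: inc=0.123457, refl=0.123457·0.333333=0.0412; V=9.876543+0.123457+0.041152=10.0412
k=10 src: inc=0.041152, refl=0.041152·-1.000000=-0.0412; V=10.000000+0.041152+-0.041152=10.0000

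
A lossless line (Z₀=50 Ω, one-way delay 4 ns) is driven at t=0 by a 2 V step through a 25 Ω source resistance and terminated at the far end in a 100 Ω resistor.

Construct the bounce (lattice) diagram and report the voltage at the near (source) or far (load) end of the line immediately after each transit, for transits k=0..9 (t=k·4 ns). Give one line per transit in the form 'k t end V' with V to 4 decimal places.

0 0 source 1.3333
1 4 load 1.7778
2 8 source 1.6296
3 12 load 1.5802
4 16 source 1.5967
5 20 load 1.6022
6 24 source 1.6004
7 28 load 1.5998
8 32 source 1.6000
9 36 load 1.6000

Γ_L=0.333333, Γ_S=-0.333333; launch V₁=2·50/75=1.333333
k=0 src: V=1.3333
k=1 load: inc=1.333333, refl=1.333333·0.333333=0.4444; V=0.000000+1.333333+0.444444=1.7778
k=2 src: inc=0.444444, refl=0.444444·-0.333333=-0.1481; V=1.333333+0.444444+-0.148148=1.6296
k=3 load: inc=-0.148148, refl=-0.148148·0.333333=-0.0494; V=1.777778+-0.148148+-0.049383=1.5802
k=4 src: inc=-0.049383, refl=-0.049383·-0.333333=0.0165; V=1.629630+-0.049383+0.016461=1.5967
k=5 load: inc=0.016461, refl=0.016461·0.333333=0.0055; V=1.580247+0.016461+0.005487=1.6022
k=6 src: inc=0.005487, refl=0.005487·-0.333333=-0.0018; V=1.596708+0.005487+-0.001829=1.6004
k=7 load: inc=-0.001829, refl=-0.001829·0.333333=-0.0006; V=1.602195+-0.001829+-0.000610=1.5998
k=8 src: inc=-0.000610, refl=-0.000610·-0.333333=0.0002; V=1.600366+-0.000610+0.000203=1.6000
k=9 load: inc=0.000203, refl=0.000203·0.333333=0.0001; V=1.599756+0.000203+0.000068=1.6000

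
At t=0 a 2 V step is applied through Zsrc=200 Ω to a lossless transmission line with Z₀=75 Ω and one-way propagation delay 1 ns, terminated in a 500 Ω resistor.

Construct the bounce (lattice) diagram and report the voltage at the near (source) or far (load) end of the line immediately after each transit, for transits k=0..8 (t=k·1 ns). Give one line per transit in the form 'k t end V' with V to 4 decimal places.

0 0 source 0.5455
1 1 load 0.9486
2 2 source 1.1319
3 3 load 1.2673
4 4 source 1.3289
5 5 load 1.3744
6 6 source 1.3951
7 7 load 1.4104
8 8 source 1.4173

Γ_L=0.739130, Γ_S=0.454545; launch V₁=2·75/275=0.545455
k=0 src: V=0.5455
k=1 load: inc=0.545455, refl=0.545455·0.739130=0.4032; V=0.000000+0.545455+0.403162=0.9486
k=2 src: inc=0.403162, refl=0.403162·0.454545=0.1833; V=0.545455+0.403162+0.183255=1.1319
k=3 load: inc=0.183255, refl=0.183255·0.739130=0.1354; V=0.948617+0.183255+0.135450=1.2673
k=4 src: inc=0.135450, refl=0.135450·0.454545=0.0616; V=1.131872+0.135450+0.061568=1.3289
k=5 load: inc=0.061568, refl=0.061568·0.739130=0.0455; V=1.267322+0.061568+0.045507=1.3744
k=6 src: inc=0.045507, refl=0.045507·0.454545=0.0207; V=1.328890+0.045507+0.020685=1.3951
k=7 load: inc=0.020685, refl=0.020685·0.739130=0.0153; V=1.374397+0.020685+0.015289=1.4104
k=8 src: inc=0.015289, refl=0.015289·0.454545=0.0069; V=1.395082+0.015289+0.006949=1.4173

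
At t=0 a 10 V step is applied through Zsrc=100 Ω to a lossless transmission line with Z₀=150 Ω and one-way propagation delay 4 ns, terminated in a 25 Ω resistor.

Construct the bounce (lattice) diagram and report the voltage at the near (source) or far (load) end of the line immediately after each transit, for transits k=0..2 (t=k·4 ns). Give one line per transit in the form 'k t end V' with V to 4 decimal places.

0 0 source 6.0000
1 4 load 1.7143
2 8 source 2.5714

Γ_L=-0.714286, Γ_S=-0.200000; launch V₁=10·150/250=6.000000
k=0 src: V=6.0000
k=1 load: inc=6.000000, refl=6.000000·-0.714286=-4.2857; V=0.000000+6.000000+-4.285714=1.7143
k=2 src: inc=-4.285714, refl=-4.285714·-0.200000=0.8571; V=6.000000+-4.285714+0.857143=2.5714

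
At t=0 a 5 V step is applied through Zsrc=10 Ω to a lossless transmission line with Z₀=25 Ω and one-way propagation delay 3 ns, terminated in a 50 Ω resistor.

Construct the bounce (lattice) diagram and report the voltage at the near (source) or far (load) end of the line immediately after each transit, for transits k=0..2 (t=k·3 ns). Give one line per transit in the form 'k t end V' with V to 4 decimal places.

0 0 source 3.5714
1 3 load 4.7619
2 6 source 4.2517

Γ_L=0.333333, Γ_S=-0.428571; launch V₁=5·25/35=3.571429
k=0 src: V=3.5714
k=1 load: inc=3.571429, refl=3.571429·0.333333=1.1905; V=0.000000+3.571429+1.190476=4.7619
k=2 src: inc=1.190476, refl=1.190476·-0.428571=-0.5102; V=3.571429+1.190476+-0.510204=4.2517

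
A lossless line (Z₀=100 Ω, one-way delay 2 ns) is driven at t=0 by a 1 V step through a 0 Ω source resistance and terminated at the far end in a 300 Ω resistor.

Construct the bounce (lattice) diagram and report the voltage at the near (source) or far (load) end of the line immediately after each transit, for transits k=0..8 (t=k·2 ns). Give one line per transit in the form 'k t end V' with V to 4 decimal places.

Γ_L=0.500000, Γ_S=-1.000000; launch V₁=1·100/100=1.000000
k=0 src: V=1.0000
k=1 load: inc=1.000000, refl=1.000000·0.500000=0.5000; V=0.000000+1.000000+0.500000=1.5000
k=2 src: inc=0.500000, refl=0.500000·-1.000000=-0.5000; V=1.000000+0.500000+-0.500000=1.0000
k=3 load: inc=-0.500000, refl=-0.500000·0.500000=-0.2500; V=1.500000+-0.500000+-0.250000=0.7500
k=4 src: inc=-0.250000, refl=-0.250000·-1.000000=0.2500; V=1.000000+-0.250000+0.250000=1.0000
k=5 load: inc=0.250000, refl=0.250000·0.500000=0.1250; V=0.750000+0.250000+0.125000=1.1250
k=6 src: inc=0.125000, refl=0.125000·-1.000000=-0.1250; V=1.000000+0.125000+-0.125000=1.0000
k=7 load: inc=-0.125000, refl=-0.125000·0.500000=-0.0625; V=1.125000+-0.125000+-0.062500=0.9375
k=8 src: inc=-0.062500, refl=-0.062500·-1.000000=0.0625; V=1.000000+-0.062500+0.062500=1.0000

0 0 source 1.0000
1 2 load 1.5000
2 4 source 1.0000
3 6 load 0.7500
4 8 source 1.0000
5 10 load 1.1250
6 12 source 1.0000
7 14 load 0.9375
8 16 source 1.0000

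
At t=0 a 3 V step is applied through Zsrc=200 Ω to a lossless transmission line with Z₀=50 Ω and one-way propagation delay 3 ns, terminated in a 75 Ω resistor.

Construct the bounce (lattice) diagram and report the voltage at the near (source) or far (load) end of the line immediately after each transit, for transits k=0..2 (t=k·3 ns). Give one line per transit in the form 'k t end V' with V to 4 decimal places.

Γ_L=0.200000, Γ_S=0.600000; launch V₁=3·50/250=0.600000
k=0 src: V=0.6000
k=1 load: inc=0.600000, refl=0.600000·0.200000=0.1200; V=0.000000+0.600000+0.120000=0.7200
k=2 src: inc=0.120000, refl=0.120000·0.600000=0.0720; V=0.600000+0.120000+0.072000=0.7920

0 0 source 0.6000
1 3 load 0.7200
2 6 source 0.7920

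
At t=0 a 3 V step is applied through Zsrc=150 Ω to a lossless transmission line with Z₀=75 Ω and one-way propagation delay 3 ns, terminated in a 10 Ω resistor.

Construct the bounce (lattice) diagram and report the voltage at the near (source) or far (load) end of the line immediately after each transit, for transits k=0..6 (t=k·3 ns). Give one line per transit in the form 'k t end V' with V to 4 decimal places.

Γ_L=-0.764706, Γ_S=0.333333; launch V₁=3·75/225=1.000000
k=0 src: V=1.0000
k=1 load: inc=1.000000, refl=1.000000·-0.764706=-0.7647; V=0.000000+1.000000+-0.764706=0.2353
k=2 src: inc=-0.764706, refl=-0.764706·0.333333=-0.2549; V=1.000000+-0.764706+-0.254902=-0.0196
k=3 load: inc=-0.254902, refl=-0.254902·-0.764706=0.1949; V=0.235294+-0.254902+0.194925=0.1753
k=4 src: inc=0.194925, refl=0.194925·0.333333=0.0650; V=-0.019608+0.194925+0.064975=0.2403
k=5 load: inc=0.064975, refl=0.064975·-0.764706=-0.0497; V=0.175317+0.064975+-0.049687=0.1906
k=6 src: inc=-0.049687, refl=-0.049687·0.333333=-0.0166; V=0.240292+-0.049687+-0.016562=0.1740

0 0 source 1.0000
1 3 load 0.2353
2 6 source -0.0196
3 9 load 0.1753
4 12 source 0.2403
5 15 load 0.1906
6 18 source 0.1740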